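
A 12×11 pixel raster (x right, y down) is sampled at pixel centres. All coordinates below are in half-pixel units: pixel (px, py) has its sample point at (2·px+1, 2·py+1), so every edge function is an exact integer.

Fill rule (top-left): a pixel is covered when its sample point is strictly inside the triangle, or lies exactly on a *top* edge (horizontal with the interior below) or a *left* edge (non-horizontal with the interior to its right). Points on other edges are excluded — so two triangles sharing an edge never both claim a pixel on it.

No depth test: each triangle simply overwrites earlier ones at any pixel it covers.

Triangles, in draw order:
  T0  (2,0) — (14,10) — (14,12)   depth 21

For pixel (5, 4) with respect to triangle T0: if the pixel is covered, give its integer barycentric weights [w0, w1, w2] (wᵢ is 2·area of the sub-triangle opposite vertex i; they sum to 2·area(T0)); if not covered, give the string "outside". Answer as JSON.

T0:
  2·area = 24
  edge (2, 0)→(14, 10): d=(12,10) right/bottom  bias=-1
  edge (14, 10)→(14, 12): d=(0,2) right/bottom  bias=-1
  edge (14, 12)→(2, 0): d=(-12,-12) top-left  bias=+0
    (1,0)@(3, 1): e=[2,22,0] → #  [on edge]
    (2,0)@(5, 1): e=[-18,18,24] → ·
    (1,1)@(3, 3): e=[26,22,-24] → ·
    (2,1)@(5, 3): e=[6,18,0] → #  [on edge]
    (3,1)@(7, 3): e=[-14,14,24] → ·
    (2,2)@(5, 5): e=[30,18,-24] → ·
    (3,2)@(7, 5): e=[10,14,0] → #  [on edge]
    (4,2)@(9, 5): e=[-10,10,24] → ·
    (3,3)@(7, 7): e=[34,14,-24] → ·
    (4,3)@(9, 7): e=[14,10,0] → #  [on edge]
    (5,3)@(11, 7): e=[-6,6,24] → ·
    (4,4)@(9, 9): e=[38,10,-24] → ·
    (5,4)@(11, 9): e=[18,6,0] → #  [on edge]
    (6,5)@(13, 11): e=[22,2,0] → #  [on edge]
    (7,6)@(15, 13): e=[26,-2,0] → ·  [on edge]
    (8,7)@(17, 15): e=[30,-6,0] → ·  [on edge]
    (9,8)@(19, 17): e=[34,-10,0] → ·  [on edge]
    (10,9)@(21, 19): e=[38,-14,0] → ·  [on edge]
    (11,10)@(23, 21): e=[42,-18,0] → ·  [on edge]
  covered (6 px):
    · # · · · · · · · · · ·
    · · # · · · · · · · · ·
    · · · # · · · · · · · ·
    · · · · # · · · · · · ·
    · · · · · # · · · · · ·
    · · · · · · # · · · · ·
    · · · · · · · · · · · ·
    · · · · · · · · · · · ·
    · · · · · · · · · · · ·
    · · · · · · · · · · · ·
    · · · · · · · · · · · ·

Final: [6,0,18]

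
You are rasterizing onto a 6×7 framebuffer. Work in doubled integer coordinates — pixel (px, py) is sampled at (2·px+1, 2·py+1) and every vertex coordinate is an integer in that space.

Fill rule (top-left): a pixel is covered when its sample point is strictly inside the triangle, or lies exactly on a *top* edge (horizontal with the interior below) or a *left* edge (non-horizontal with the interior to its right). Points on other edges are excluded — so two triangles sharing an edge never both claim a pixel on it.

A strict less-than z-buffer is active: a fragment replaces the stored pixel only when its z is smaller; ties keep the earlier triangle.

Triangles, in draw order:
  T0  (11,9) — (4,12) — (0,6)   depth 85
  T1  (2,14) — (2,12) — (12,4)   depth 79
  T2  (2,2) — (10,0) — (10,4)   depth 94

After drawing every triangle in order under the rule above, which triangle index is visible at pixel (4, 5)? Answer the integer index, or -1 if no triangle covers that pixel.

T0:
  2·area = 54
  edge (11, 9)→(4, 12): d=(-7,3) right/bottom  bias=-1
  edge (4, 12)→(0, 6): d=(-4,-6) top-left  bias=+0
  edge (0, 6)→(11, 9): d=(11,3) right/bottom  bias=-1
    (0,3)@(1, 7): e=[44,2,8] → X
    (1,3)@(3, 7): e=[38,14,2] → X
    (2,3)@(5, 7): e=[32,26,-4] → .
    (0,4)@(1, 9): e=[30,-6,30] → .
    (1,4)@(3, 9): e=[24,6,24] → X
    (2,4)@(5, 9): e=[18,18,18] → X
    (3,4)@(7, 9): e=[12,30,12] → X
    (4,4)@(9, 9): e=[6,42,6] → X
    (5,4)@(11, 9): e=[0,54,0] → .  [on edge]
    (1,5)@(3, 11): e=[10,-2,46] → .
    (2,5)@(5, 11): e=[4,10,40] → X
    (3,5)@(7, 11): e=[-2,22,34] → .
  covered (7 px):
    . . . . . .
    . . . . . .
    . . . . . .
    X X . . . .
    . X X X X .
    . . X . . .
    . . . . . .
T1:
  2·area = 20
  edge (2, 14)→(2, 12): d=(0,-2) top-left  bias=+0
  edge (2, 12)→(12, 4): d=(10,-8) top-left  bias=+0
  edge (12, 4)→(2, 14): d=(-10,10) right/bottom  bias=-1
    (5,2)@(11, 5): e=[18,2,0] → .  [on edge]
    (4,3)@(9, 7): e=[14,6,0] → .  [on edge]
    (3,4)@(7, 9): e=[10,10,0] → .  [on edge]
    (2,5)@(5, 11): e=[6,14,0] → .  [on edge]
    (1,6)@(3, 13): e=[2,18,0] → .  [on edge]
  covered (0 px):
    . . . . . .
    . . . . . .
    . . . . . .
    . . . . . .
    . . . . . .
    . . . . . .
    . . . . . .
T2:
  2·area = 32
  edge (2, 2)→(10, 0): d=(8,-2) top-left  bias=+0
  edge (10, 0)→(10, 4): d=(0,4) right/bottom  bias=-1
  edge (10, 4)→(2, 2): d=(-8,-2) top-left  bias=+0
    (3,0)@(7, 1): e=[2,12,18] → X
    (4,0)@(9, 1): e=[6,4,22] → X
    (5,0)@(11, 1): e=[10,-4,26] → .
    (3,1)@(7, 3): e=[18,12,2] → X
    (5,1)@(11, 3): e=[26,-4,10] → .
    (3,2)@(7, 5): e=[34,12,-14] → .
    (4,2)@(9, 5): e=[38,4,-10] → .
  covered (4 px):
    . . . X X .
    . . . X X .
    . . . . . .
    . . . . . .
    . . . . . .
    . . . . . .
    . . . . . .

Z-buffer (winner per pixel, '.' = empty):
  . . . 2 2 .
  . . . 2 2 .
  . . . . . .
  0 0 . . . .
  . 0 0 0 0 .
  . . 0 . . .
  . . . . . .

Answer: -1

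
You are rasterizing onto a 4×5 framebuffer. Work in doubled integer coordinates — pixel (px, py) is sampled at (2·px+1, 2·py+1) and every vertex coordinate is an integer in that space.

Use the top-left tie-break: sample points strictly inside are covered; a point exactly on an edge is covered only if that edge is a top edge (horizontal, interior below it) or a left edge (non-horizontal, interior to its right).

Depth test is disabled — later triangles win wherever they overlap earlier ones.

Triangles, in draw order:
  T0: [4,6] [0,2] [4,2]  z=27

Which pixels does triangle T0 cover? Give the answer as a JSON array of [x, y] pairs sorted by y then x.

T0:
  2·area = 16
  edge (4, 6)→(0, 2): d=(-4,-4) top-left  bias=+0
  edge (0, 2)→(4, 2): d=(4,0) top-left  bias=+0
  edge (4, 2)→(4, 6): d=(0,4) right/bottom  bias=-1
    (0,1)@(1, 3): e=[0,4,12] → █  [on edge]
    (1,1)@(3, 3): e=[8,4,4] → █
    (2,1)@(5, 3): e=[16,4,-4] → ·
    (0,2)@(1, 5): e=[-8,12,12] → ·
    (1,2)@(3, 5): e=[0,12,4] → █  [on edge]
    (2,2)@(5, 5): e=[8,12,-4] → ·
    (1,3)@(3, 7): e=[-8,20,4] → ·
    (2,3)@(5, 7): e=[0,20,-4] → ·  [on edge]
    (3,4)@(7, 9): e=[0,28,-12] → ·  [on edge]
  covered (3 px):
    · · · ·
    █ █ · ·
    · █ · ·
    · · · ·
    · · · ·

Result: [[0,1],[1,1],[1,2]]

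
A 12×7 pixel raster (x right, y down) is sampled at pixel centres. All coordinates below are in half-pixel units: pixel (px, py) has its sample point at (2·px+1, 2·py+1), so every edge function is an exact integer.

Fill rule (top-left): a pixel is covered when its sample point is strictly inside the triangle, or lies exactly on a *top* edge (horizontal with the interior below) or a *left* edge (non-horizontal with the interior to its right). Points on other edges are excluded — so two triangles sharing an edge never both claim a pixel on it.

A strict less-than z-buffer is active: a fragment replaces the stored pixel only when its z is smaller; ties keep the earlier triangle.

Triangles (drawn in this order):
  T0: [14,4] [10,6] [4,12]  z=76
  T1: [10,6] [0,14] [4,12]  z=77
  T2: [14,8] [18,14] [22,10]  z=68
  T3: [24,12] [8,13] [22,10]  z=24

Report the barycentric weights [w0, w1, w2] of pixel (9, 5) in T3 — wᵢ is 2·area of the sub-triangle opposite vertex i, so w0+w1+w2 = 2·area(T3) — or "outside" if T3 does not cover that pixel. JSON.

T0:
  2·area = 12  (B↔C swapped to make it positive)
  edge (14, 4)→(4, 12): d=(-10,8) right/bottom  bias=-1
  edge (4, 12)→(10, 6): d=(6,-6) top-left  bias=+0
  edge (10, 6)→(14, 4): d=(4,-2) top-left  bias=+0
    (7,0)@(15, 1): e=[22,0,-10] → .  [on edge]
    (6,1)@(13, 3): e=[18,0,-6] → .  [on edge]
    (5,2)@(11, 5): e=[14,0,-2] → .  [on edge]
    (4,3)@(9, 7): e=[10,0,2] → X  [on edge]
    (5,3)@(11, 7): e=[-6,12,6] → .
    (3,4)@(7, 9): e=[6,0,6] → X  [on edge]
    (4,4)@(9, 9): e=[-10,12,10] → .
    (2,5)@(5, 11): e=[2,0,10] → X  [on edge]
    (3,5)@(7, 11): e=[-14,12,14] → .
    (1,6)@(3, 13): e=[-2,0,14] → .  [on edge]
    (2,6)@(5, 13): e=[-18,12,18] → .
  covered (3 px):
    . . . . . . . . . . . .
    . . . . . . . . . . . .
    . . . . . . . . . . . .
    . . . . X . . . . . . .
    . . . X . . . . . . . .
    . . X . . . . . . . . .
    . . . . . . . . . . . .
T1:
  2·area = 12  (B↔C swapped to make it positive)
  edge (10, 6)→(4, 12): d=(-6,6) right/bottom  bias=-1
  edge (4, 12)→(0, 14): d=(-4,2) right/bottom  bias=-1
  edge (0, 14)→(10, 6): d=(10,-8) top-left  bias=+0
    (7,0)@(15, 1): e=[0,22,-10] → .  [on edge]
    (6,1)@(13, 3): e=[0,18,-6] → .  [on edge]
    (5,2)@(11, 5): e=[0,14,-2] → .  [on edge]
    (4,3)@(9, 7): e=[0,10,2] → .  [on edge]
    (3,4)@(7, 9): e=[0,6,6] → .  [on edge]
    (2,5)@(5, 11): e=[0,2,10] → .  [on edge]
    (1,6)@(3, 13): e=[0,-2,14] → .  [on edge]
  covered (0 px):
    . . . . . . . . . . . .
    . . . . . . . . . . . .
    . . . . . . . . . . . .
    . . . . . . . . . . . .
    . . . . . . . . . . . .
    . . . . . . . . . . . .
    . . . . . . . . . . . .
T2:
  2·area = 40  (B↔C swapped to make it positive)
  edge (14, 8)→(22, 10): d=(8,2) right/bottom  bias=-1
  edge (22, 10)→(18, 14): d=(-4,4) right/bottom  bias=-1
  edge (18, 14)→(14, 8): d=(-4,-6) top-left  bias=+0
    (7,4)@(15, 9): e=[6,32,2] → X
    (8,4)@(17, 9): e=[2,24,14] → X
    (9,4)@(19, 9): e=[-2,16,26] → .
    (11,4)@(23, 9): e=[-10,0,50] → .  [on edge]
    (7,5)@(15, 11): e=[22,24,-6] → .
    (8,5)@(17, 11): e=[18,16,6] → X
    (9,5)@(19, 11): e=[14,8,18] → X
    (10,5)@(21, 11): e=[10,0,30] → .  [on edge]
    (8,6)@(17, 13): e=[34,8,-2] → .
    (9,6)@(19, 13): e=[30,0,10] → .  [on edge]
  covered (4 px):
    . . . . . . . . . . . .
    . . . . . . . . . . . .
    . . . . . . . . . . . .
    . . . . . . . . . . . .
    . . . . . . . X X . . .
    . . . . . . . . X X . .
    . . . . . . . . . . . .
T3:
  2·area = 34
  edge (24, 12)→(8, 13): d=(-16,1) right/bottom  bias=-1
  edge (8, 13)→(22, 10): d=(14,-3) top-left  bias=+0
  edge (22, 10)→(24, 12): d=(2,2) right/bottom  bias=-1
    (6,0)@(13, 1): e=[187,-153,0] → .  [on edge]
    (7,1)@(15, 3): e=[153,-119,0] → .  [on edge]
    (8,2)@(17, 5): e=[119,-85,0] → .  [on edge]
    (9,3)@(19, 7): e=[85,-51,0] → .  [on edge]
    (10,4)@(21, 9): e=[51,-17,0] → .  [on edge]
    (9,5)@(19, 11): e=[21,5,8] → X
    (10,5)@(21, 11): e=[19,11,4] → X
    (11,5)@(23, 11): e=[17,17,0] → .  [on edge]
    (9,6)@(19, 13): e=[-11,33,12] → .
    (10,6)@(21, 13): e=[-13,39,8] → .
  covered (2 px):
    . . . . . . . . . . . .
    . . . . . . . . . . . .
    . . . . . . . . . . . .
    . . . . . . . . . . . .
    . . . . . . . . . . . .
    . . . . . . . . . X X .
    . . . . . . . . . . . .

Answer: [5,8,21]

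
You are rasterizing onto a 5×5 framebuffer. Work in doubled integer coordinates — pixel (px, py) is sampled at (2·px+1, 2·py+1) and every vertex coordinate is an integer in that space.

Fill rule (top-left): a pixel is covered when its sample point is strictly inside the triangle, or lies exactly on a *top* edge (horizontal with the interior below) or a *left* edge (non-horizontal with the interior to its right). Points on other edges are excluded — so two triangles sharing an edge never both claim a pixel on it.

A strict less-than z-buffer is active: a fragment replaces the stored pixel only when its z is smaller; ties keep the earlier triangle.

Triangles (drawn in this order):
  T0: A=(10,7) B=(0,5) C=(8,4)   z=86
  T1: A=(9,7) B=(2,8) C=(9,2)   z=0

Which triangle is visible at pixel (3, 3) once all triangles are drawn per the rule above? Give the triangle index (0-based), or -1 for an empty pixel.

T0:
  2·area = 26
  edge (10, 7)→(0, 5): d=(-10,-2) top-left  bias=+0
  edge (0, 5)→(8, 4): d=(8,-1) top-left  bias=+0
  edge (8, 4)→(10, 7): d=(2,3) right/bottom  bias=-1
    (0,2)@(1, 5): e=[2,1,23] → X
    (1,2)@(3, 5): e=[6,3,17] → X
    (2,2)@(5, 5): e=[10,5,11] → X
    (3,2)@(7, 5): e=[14,7,5] → X
    (4,2)@(9, 5): e=[18,9,-1] → .
    (0,3)@(1, 7): e=[-18,17,27] → .
    (1,3)@(3, 7): e=[-14,19,21] → .
    (2,3)@(5, 7): e=[-10,21,15] → .
    (3,3)@(7, 7): e=[-6,23,9] → .
  covered (4 px):
    . . . . .
    . . . . .
    X X X X .
    . . . . .
    . . . . .
T1:
  2·area = 35
  edge (9, 7)→(2, 8): d=(-7,1) right/bottom  bias=-1
  edge (2, 8)→(9, 2): d=(7,-6) top-left  bias=+0
  edge (9, 2)→(9, 7): d=(0,5) right/bottom  bias=-1
    (4,0)@(9, 1): e=[42,-7,0] → .  [on edge]
    (4,1)@(9, 3): e=[28,7,0] → .  [on edge]
    (3,2)@(7, 5): e=[16,9,10] → X
    (4,2)@(9, 5): e=[14,21,0] → .  [on edge]
    (2,3)@(5, 7): e=[4,11,20] → X
    (4,3)@(9, 7): e=[0,35,0] → .  [on edge]
    (2,4)@(5, 9): e=[-10,25,20] → .
    (3,4)@(7, 9): e=[-12,37,10] → .
    (4,4)@(9, 9): e=[-14,49,0] → .  [on edge]
  covered (3 px):
    . . . . .
    . . . . .
    . . . X .
    . . X X .
    . . . . .

Z-buffer (winner per pixel, '.' = empty):
  . . . . .
  . . . . .
  0 0 0 1 .
  . . 1 1 .
  . . . . .

Final: 1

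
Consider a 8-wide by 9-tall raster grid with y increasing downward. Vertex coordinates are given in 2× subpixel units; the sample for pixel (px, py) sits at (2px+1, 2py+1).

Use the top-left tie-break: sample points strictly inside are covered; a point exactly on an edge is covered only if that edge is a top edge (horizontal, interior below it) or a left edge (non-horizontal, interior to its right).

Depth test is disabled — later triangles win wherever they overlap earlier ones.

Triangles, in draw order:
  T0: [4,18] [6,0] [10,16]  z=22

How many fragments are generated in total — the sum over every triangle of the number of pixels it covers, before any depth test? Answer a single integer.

T0:
  2·area = 104
  edge (4, 18)→(6, 0): d=(2,-18) top-left  bias=+0
  edge (6, 0)→(10, 16): d=(4,16) right/bottom  bias=-1
  edge (10, 16)→(4, 18): d=(-6,2) right/bottom  bias=-1
    (3,2)@(7, 5): e=[28,4,72] → X
    (4,2)@(9, 5): e=[64,-28,68] → .
    (3,3)@(7, 7): e=[32,12,60] → X
    (4,3)@(9, 7): e=[68,-20,56] → .
    (2,4)@(5, 9): e=[0,52,52] → X  [on edge]
    (4,4)@(9, 9): e=[72,-12,44] → .
    (2,5)@(5, 11): e=[4,60,40] → X
    (4,5)@(9, 11): e=[76,-4,32] → .
    (2,6)@(5, 13): e=[8,68,28] → X
    (4,6)@(9, 13): e=[80,4,20] → X
    (5,6)@(11, 13): e=[116,-28,16] → .
    (2,7)@(5, 15): e=[12,76,16] → X
    (6,7)@(13, 15): e=[156,-52,0] → .  [on edge]
    (3,8)@(7, 17): e=[52,52,0] → .  [on edge]
  covered (13 px):
    . . . . . . . .
    . . . . . . . .
    . . . X . . . .
    . . . X . . . .
    . . X X . . . .
    . . X X . . . .
    . . X X X . . .
    . . X X X . . .
    . . X . . . . .

Result: 13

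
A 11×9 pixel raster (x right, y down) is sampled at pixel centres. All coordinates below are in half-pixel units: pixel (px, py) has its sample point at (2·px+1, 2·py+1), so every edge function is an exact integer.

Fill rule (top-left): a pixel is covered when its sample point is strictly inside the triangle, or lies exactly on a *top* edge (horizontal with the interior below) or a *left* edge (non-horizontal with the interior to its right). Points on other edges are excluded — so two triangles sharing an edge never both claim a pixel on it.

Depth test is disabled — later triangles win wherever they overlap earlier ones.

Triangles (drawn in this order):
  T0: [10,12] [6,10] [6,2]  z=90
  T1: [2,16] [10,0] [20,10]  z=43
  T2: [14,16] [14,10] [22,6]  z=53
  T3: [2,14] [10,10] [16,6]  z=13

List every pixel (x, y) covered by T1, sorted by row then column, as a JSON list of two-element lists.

T0:
  2·area = 32
  edge (10, 12)→(6, 10): d=(-4,-2) top-left  bias=+0
  edge (6, 10)→(6, 2): d=(0,-8) top-left  bias=+0
  edge (6, 2)→(10, 12): d=(4,10) right/bottom  bias=-1
    (3,2)@(7, 5): e=[22,8,2] → █
    (4,2)@(9, 5): e=[26,24,-18] → ·
    (3,3)@(7, 7): e=[14,8,10] → █
    (4,3)@(9, 7): e=[18,24,-10] → ·
    (3,4)@(7, 9): e=[6,8,18] → █
    (4,4)@(9, 9): e=[10,24,-2] → ·
    (3,5)@(7, 11): e=[-2,8,26] → ·
    (4,5)@(9, 11): e=[2,24,6] → █
    (5,5)@(11, 11): e=[6,40,-14] → ·
    (4,6)@(9, 13): e=[-6,24,14] → ·
  covered (4 px):
    · · · · · · · · · · ·
    · · · · · · · · · · ·
    · · · █ · · · · · · ·
    · · · █ · · · · · · ·
    · · · █ · · · · · · ·
    · · · · █ · · · · · ·
    · · · · · · · · · · ·
    · · · · · · · · · · ·
    · · · · · · · · · · ·
T1:
  2·area = 240
  edge (2, 16)→(10, 0): d=(8,-16) top-left  bias=+0
  edge (10, 0)→(20, 10): d=(10,10) right/bottom  bias=-1
  edge (20, 10)→(2, 16): d=(-18,6) right/bottom  bias=-1
    (5,0)@(11, 1): e=[24,0,216] → ·  [on edge]
    (4,1)@(9, 3): e=[8,40,192] → █
    (5,1)@(11, 3): e=[40,20,180] → █
    (6,1)@(13, 3): e=[72,0,168] → ·  [on edge]
    (4,2)@(9, 5): e=[24,60,156] → █
    (6,2)@(13, 5): e=[88,20,132] → █
    (7,2)@(15, 5): e=[120,0,120] → ·  [on edge]
    (3,3)@(7, 7): e=[8,100,132] → █
    (7,3)@(15, 7): e=[136,20,84] → █
    (8,3)@(17, 7): e=[168,0,72] → ·  [on edge]
    (3,4)@(7, 9): e=[24,120,96] → █
    (8,4)@(17, 9): e=[184,20,36] → █
    (9,4)@(19, 9): e=[216,0,24] → ·  [on edge]
    (8,5)@(17, 11): e=[200,40,0] → ·  [on edge]
    (10,5)@(21, 11): e=[264,0,-24] → ·  [on edge]
    (5,6)@(11, 13): e=[120,120,0] → ·  [on edge]
    (2,7)@(5, 15): e=[40,200,0] → ·  [on edge]
  covered (26 px):
    · · · · · · · · · · ·
    · · · · █ █ · · · · ·
    · · · · █ █ █ · · · ·
    · · · █ █ █ █ █ · · ·
    · · · █ █ █ █ █ █ · ·
    · · █ █ █ █ █ █ · · ·
    · · █ █ █ · · · · · ·
    · █ · · · · · · · · ·
    · · · · · · · · · · ·
T2:
  2·area = 48
  edge (14, 16)→(14, 10): d=(0,-6) top-left  bias=+0
  edge (14, 10)→(22, 6): d=(8,-4) top-left  bias=+0
  edge (22, 6)→(14, 16): d=(-8,10) right/bottom  bias=-1
    (10,3)@(21, 7): e=[42,4,2] → █
    (8,4)@(17, 9): e=[18,4,26] → █
    (9,4)@(19, 9): e=[30,12,6] → █
    (10,4)@(21, 9): e=[42,20,-14] → ·
    (7,5)@(15, 11): e=[6,12,30] → █
    (9,5)@(19, 11): e=[30,28,-10] → ·
    (7,6)@(15, 13): e=[6,28,14] → █
    (8,6)@(17, 13): e=[18,36,-6] → ·
    (7,7)@(15, 15): e=[6,44,-2] → ·
  covered (6 px):
    · · · · · · · · · · ·
    · · · · · · · · · · ·
    · · · · · · · · · · ·
    · · · · · · · · · · █
    · · · · · · · · █ █ ·
    · · · · · · · █ █ · ·
    · · · · · · · █ · · ·
    · · · · · · · · · · ·
    · · · · · · · · · · ·
T3:
  2·area = 8  (B↔C swapped to make it positive)
  edge (2, 14)→(16, 6): d=(14,-8) top-left  bias=+0
  edge (16, 6)→(10, 10): d=(-6,4) right/bottom  bias=-1
  edge (10, 10)→(2, 14): d=(-8,4) right/bottom  bias=-1
    (5,4)@(11, 9): e=[2,2,4] → █
    (6,4)@(13, 9): e=[18,-6,-4] → ·
    (5,5)@(11, 11): e=[30,-10,-12] → ·
  covered (1 px):
    · · · · · · · · · · ·
    · · · · · · · · · · ·
    · · · · · · · · · · ·
    · · · · · · · · · · ·
    · · · · · █ · · · · ·
    · · · · · · · · · · ·
    · · · · · · · · · · ·
    · · · · · · · · · · ·
    · · · · · · · · · · ·

Result: [[4,1],[5,1],[4,2],[5,2],[6,2],[3,3],[4,3],[5,3],[6,3],[7,3],[3,4],[4,4],[5,4],[6,4],[7,4],[8,4],[2,5],[3,5],[4,5],[5,5],[6,5],[7,5],[2,6],[3,6],[4,6],[1,7]]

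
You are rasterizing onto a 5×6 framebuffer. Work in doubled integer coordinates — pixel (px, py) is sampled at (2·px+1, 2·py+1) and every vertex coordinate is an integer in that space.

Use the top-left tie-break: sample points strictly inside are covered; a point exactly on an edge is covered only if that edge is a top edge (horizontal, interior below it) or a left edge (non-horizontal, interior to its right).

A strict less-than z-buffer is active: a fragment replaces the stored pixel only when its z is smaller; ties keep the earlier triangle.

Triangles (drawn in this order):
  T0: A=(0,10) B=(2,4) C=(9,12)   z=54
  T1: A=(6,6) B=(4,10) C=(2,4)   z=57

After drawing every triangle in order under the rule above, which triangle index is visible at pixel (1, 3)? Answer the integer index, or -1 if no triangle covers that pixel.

T0:
  2·area = 58
  edge (0, 10)→(2, 4): d=(2,-6) top-left  bias=+0
  edge (2, 4)→(9, 12): d=(7,8) right/bottom  bias=-1
  edge (9, 12)→(0, 10): d=(-9,-2) top-left  bias=+0
    (1,0)@(3, 1): e=[0,-29,87] → ·  [on edge]
    (0,3)@(1, 7): e=[0,29,29] → █  [on edge]
    (1,3)@(3, 7): e=[12,13,33] → █
    (2,3)@(5, 7): e=[24,-3,37] → ·
    (0,4)@(1, 9): e=[4,43,11] → █
    (2,4)@(5, 9): e=[28,11,19] → █
    (3,4)@(7, 9): e=[40,-5,23] → ·
    (0,5)@(1, 11): e=[8,57,-7] → ·
    (1,5)@(3, 11): e=[20,41,-3] → ·
    (2,5)@(5, 11): e=[32,25,1] → █
    (3,5)@(7, 11): e=[44,9,5] → █
    (4,5)@(9, 11): e=[56,-7,9] → ·
  covered (7 px):
    · · · · ·
    · · · · ·
    · · · · ·
    █ █ · · ·
    █ █ █ · ·
    · · █ █ ·
T1:
  2·area = 20
  edge (6, 6)→(4, 10): d=(-2,4) right/bottom  bias=-1
  edge (4, 10)→(2, 4): d=(-2,-6) top-left  bias=+0
  edge (2, 4)→(6, 6): d=(4,2) right/bottom  bias=-1
    (0,0)@(1, 1): e=[30,0,-10] → ·  [on edge]
    (1,2)@(3, 5): e=[14,4,2] → █
    (2,2)@(5, 5): e=[6,16,-2] → ·
    (1,3)@(3, 7): e=[10,0,10] → █  [on edge]
    (2,3)@(5, 7): e=[2,12,6] → █
    (3,3)@(7, 7): e=[-6,24,2] → ·
    (1,4)@(3, 9): e=[6,-4,18] → ·
    (2,4)@(5, 9): e=[-2,8,14] → ·
  covered (3 px):
    · · · · ·
    · · · · ·
    · █ · · ·
    · █ █ · ·
    · · · · ·
    · · · · ·

Z-buffer (winner per pixel, '.' = empty):
  . . . . .
  . . . . .
  . 1 . . .
  0 0 1 . .
  0 0 0 . .
  . . 0 0 .

Answer: 0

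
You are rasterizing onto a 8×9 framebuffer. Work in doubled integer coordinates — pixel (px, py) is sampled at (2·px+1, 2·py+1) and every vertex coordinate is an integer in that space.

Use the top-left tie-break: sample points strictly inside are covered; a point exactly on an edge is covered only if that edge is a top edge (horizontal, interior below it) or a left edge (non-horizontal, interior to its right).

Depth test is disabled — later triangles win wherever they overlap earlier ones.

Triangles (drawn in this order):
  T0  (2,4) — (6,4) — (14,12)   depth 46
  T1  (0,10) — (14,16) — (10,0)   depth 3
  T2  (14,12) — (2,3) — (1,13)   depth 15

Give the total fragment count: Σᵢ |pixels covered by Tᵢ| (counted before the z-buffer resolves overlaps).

T0:
  2·area = 32
  edge (2, 4)→(6, 4): d=(4,0) top-left  bias=+0
  edge (6, 4)→(14, 12): d=(8,8) right/bottom  bias=-1
  edge (14, 12)→(2, 4): d=(-12,-8) top-left  bias=+0
    (1,0)@(3, 1): e=[-12,0,44] → .  [on edge]
    (2,1)@(5, 3): e=[-4,0,36] → .  [on edge]
    (2,2)@(5, 5): e=[4,16,12] → X
    (3,2)@(7, 5): e=[4,0,28] → .  [on edge]
    (2,3)@(5, 7): e=[12,32,-12] → .
    (3,3)@(7, 7): e=[12,16,4] → X
    (4,3)@(9, 7): e=[12,0,20] → .  [on edge]
    (3,4)@(7, 9): e=[20,32,-20] → .
    (5,4)@(11, 9): e=[20,0,12] → .  [on edge]
    (6,5)@(13, 11): e=[28,0,4] → .  [on edge]
    (7,6)@(15, 13): e=[36,0,-4] → .  [on edge]
  covered (2 px):
    . . . . . . . .
    . . . . . . . .
    . . X . . . . .
    . . . X . . . .
    . . . . . . . .
    . . . . . . . .
    . . . . . . . .
    . . . . . . . .
    . . . . . . . .
T1:
  2·area = 200  (B↔C swapped to make it positive)
  edge (0, 10)→(10, 0): d=(10,-10) top-left  bias=+0
  edge (10, 0)→(14, 16): d=(4,16) right/bottom  bias=-1
  edge (14, 16)→(0, 10): d=(-14,-6) top-left  bias=+0
    (4,0)@(9, 1): e=[0,20,180] → X  [on edge]
    (5,0)@(11, 1): e=[20,-12,192] → .
    (3,1)@(7, 3): e=[0,60,140] → X  [on edge]
    (5,1)@(11, 3): e=[40,-4,164] → .
    (2,2)@(5, 5): e=[0,100,100] → X  [on edge]
    (5,2)@(11, 5): e=[60,4,136] → X
    (6,2)@(13, 5): e=[80,-28,148] → .
    (1,3)@(3, 7): e=[0,140,60] → X  [on edge]
    (6,3)@(13, 7): e=[100,-20,120] → .
    (0,4)@(1, 9): e=[0,180,20] → X  [on edge]
    (6,4)@(13, 9): e=[120,-12,92] → .
    (0,5)@(1, 11): e=[20,188,-8] → .
    (3,6)@(7, 13): e=[100,100,0] → X  [on edge]
  covered (28 px):
    . . . . X . . .
    . . . X X . . .
    . . X X X X . .
    . X X X X X . .
    X X X X X X . .
    . X X X X X . .
    . . . X X X X .
    . . . . . . X .
    . . . . . . . .
T2:
  2·area = 129  (B↔C swapped to make it positive)
  edge (14, 12)→(1, 13): d=(-13,1) right/bottom  bias=-1
  edge (1, 13)→(2, 3): d=(1,-10) top-left  bias=+0
  edge (2, 3)→(14, 12): d=(12,9) right/bottom  bias=-1
    (1,2)@(3, 5): e=[102,12,15] → X
    (2,2)@(5, 5): e=[100,32,-3] → .
    (1,3)@(3, 7): e=[76,14,39] → X
    (2,3)@(5, 7): e=[74,34,21] → X
    (3,3)@(7, 7): e=[72,54,3] → X
    (4,3)@(9, 7): e=[70,74,-15] → .
    (1,4)@(3, 9): e=[50,16,63] → X
    (4,4)@(9, 9): e=[44,76,9] → X
    (5,4)@(11, 9): e=[42,96,-9] → .
    (1,5)@(3, 11): e=[24,18,87] → X
    (5,5)@(11, 11): e=[16,98,15] → X
    (6,5)@(13, 11): e=[14,118,-3] → .
    (0,6)@(1, 13): e=[0,0,129] → .  [on edge]
  covered (13 px):
    . . . . . . . .
    . . . . . . . .
    . X . . . . . .
    . X X X . . . .
    . X X X X . . .
    . X X X X X . .
    . . . . . . . .
    . . . . . . . .
    . . . . . . . .

Final: 43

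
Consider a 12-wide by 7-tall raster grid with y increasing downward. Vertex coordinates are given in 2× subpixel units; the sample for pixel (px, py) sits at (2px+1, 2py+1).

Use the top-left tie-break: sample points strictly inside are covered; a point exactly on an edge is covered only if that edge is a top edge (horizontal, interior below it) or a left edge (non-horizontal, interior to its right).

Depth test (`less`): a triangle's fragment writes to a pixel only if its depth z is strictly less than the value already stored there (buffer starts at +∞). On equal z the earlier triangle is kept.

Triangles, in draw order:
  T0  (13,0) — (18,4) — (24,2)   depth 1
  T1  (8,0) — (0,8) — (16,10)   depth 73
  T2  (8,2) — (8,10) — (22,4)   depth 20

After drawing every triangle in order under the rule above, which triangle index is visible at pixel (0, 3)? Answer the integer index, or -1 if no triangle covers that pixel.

T0:
  2·area = 34  (B↔C swapped to make it positive)
  edge (13, 0)→(24, 2): d=(11,2) right/bottom  bias=-1
  edge (24, 2)→(18, 4): d=(-6,2) right/bottom  bias=-1
  edge (18, 4)→(13, 0): d=(-5,-4) top-left  bias=+0
    (7,0)@(15, 1): e=[7,24,3] → #
    (8,0)@(17, 1): e=[3,20,11] → #
    (9,0)@(19, 1): e=[-1,16,19] → ·
    (7,1)@(15, 3): e=[29,12,-7] → ·
    (8,1)@(17, 3): e=[25,8,1] → #
    (9,1)@(19, 3): e=[21,4,9] → #
    (10,1)@(21, 3): e=[17,0,17] → ·  [on edge]
    (7,2)@(15, 5): e=[51,0,-17] → ·  [on edge]
    (8,2)@(17, 5): e=[47,-4,-9] → ·
    (9,2)@(19, 5): e=[43,-8,-1] → ·
    (4,3)@(9, 7): e=[85,0,-51] → ·  [on edge]
    (1,4)@(3, 9): e=[119,0,-85] → ·  [on edge]
  covered (4 px):
    · · · · · · · # # · · ·
    · · · · · · · · # # · ·
    · · · · · · · · · · · ·
    · · · · · · · · · · · ·
    · · · · · · · · · · · ·
    · · · · · · · · · · · ·
    · · · · · · · · · · · ·
T1:
  2·area = 144  (B↔C swapped to make it positive)
  edge (8, 0)→(16, 10): d=(8,10) right/bottom  bias=-1
  edge (16, 10)→(0, 8): d=(-16,-2) top-left  bias=+0
  edge (0, 8)→(8, 0): d=(8,-8) top-left  bias=+0
    (3,0)@(7, 1): e=[18,126,0] → #  [on edge]
    (4,0)@(9, 1): e=[-2,130,16] → ·
    (2,1)@(5, 3): e=[54,90,0] → #  [on edge]
    (4,1)@(9, 3): e=[14,98,32] → #
    (5,1)@(11, 3): e=[-6,102,48] → ·
    (1,2)@(3, 5): e=[90,54,0] → #  [on edge]
    (5,2)@(11, 5): e=[10,70,64] → #
    (6,2)@(13, 5): e=[-10,74,80] → ·
    (0,3)@(1, 7): e=[126,18,0] → #  [on edge]
    (6,3)@(13, 7): e=[6,42,96] → #
    (7,3)@(15, 7): e=[-14,46,112] → ·
    (0,4)@(1, 9): e=[142,-14,16] → ·
  covered (20 px):
    · · · # · · · · · · · ·
    · · # # # · · · · · · ·
    · # # # # # · · · · · ·
    # # # # # # # · · · · ·
    · · · · # # # # · · · ·
    · · · · · · · · · · · ·
    · · · · · · · · · · · ·
T2:
  2·area = 112  (B↔C swapped to make it positive)
  edge (8, 2)→(22, 4): d=(14,2) right/bottom  bias=-1
  edge (22, 4)→(8, 10): d=(-14,6) right/bottom  bias=-1
  edge (8, 10)→(8, 2): d=(0,-8) top-left  bias=+0
    (0,0)@(1, 1): e=[0,168,-56] → ·  [on edge]
    (4,1)@(9, 3): e=[12,92,8] → #
    (5,1)@(11, 3): e=[8,80,24] → #
    (6,1)@(13, 3): e=[4,68,40] → #
    (7,1)@(15, 3): e=[0,56,56] → ·  [on edge]
    (4,2)@(9, 5): e=[40,64,8] → #
    (7,2)@(15, 5): e=[28,28,56] → #
    (8,2)@(17, 5): e=[24,16,72] → #
    (9,2)@(19, 5): e=[20,4,88] → #
    (10,2)@(21, 5): e=[16,-8,104] → ·
    (4,3)@(9, 7): e=[68,36,8] → #
    (7,3)@(15, 7): e=[56,0,56] → ·  [on edge]
    (0,6)@(1, 13): e=[168,0,-56] → ·  [on edge]
  covered (13 px):
    · · · · · · · · · · · ·
    · · · · # # # · · · · ·
    · · · · # # # # # # · ·
    · · · · # # # · · · · ·
    · · · · # · · · · · · ·
    · · · · · · · · · · · ·
    · · · · · · · · · · · ·

Z-buffer (winner per pixel, '.' = empty):
  . . . 1 . . . 0 0 . . .
  . . 1 1 2 2 2 . 0 0 . .
  . 1 1 1 2 2 2 2 2 2 . .
  1 1 1 1 2 2 2 . . . . .
  . . . . 2 1 1 1 . . . .
  . . . . . . . . . . . .
  . . . . . . . . . . . .

Result: 1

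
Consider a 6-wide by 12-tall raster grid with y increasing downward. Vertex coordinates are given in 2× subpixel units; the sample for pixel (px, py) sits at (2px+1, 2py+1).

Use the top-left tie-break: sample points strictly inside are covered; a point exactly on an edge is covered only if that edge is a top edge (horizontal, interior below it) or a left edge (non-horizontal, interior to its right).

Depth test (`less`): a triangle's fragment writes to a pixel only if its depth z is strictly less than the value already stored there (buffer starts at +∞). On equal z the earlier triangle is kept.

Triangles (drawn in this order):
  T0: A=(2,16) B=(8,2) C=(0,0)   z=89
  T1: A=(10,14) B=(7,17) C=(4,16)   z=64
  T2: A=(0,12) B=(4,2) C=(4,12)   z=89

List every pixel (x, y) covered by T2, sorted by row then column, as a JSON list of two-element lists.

T0:
  2·area = 124  (B↔C swapped to make it positive)
  edge (2, 16)→(0, 0): d=(-2,-16) top-left  bias=+0
  edge (0, 0)→(8, 2): d=(8,2) right/bottom  bias=-1
  edge (8, 2)→(2, 16): d=(-6,14) right/bottom  bias=-1
    (0,0)@(1, 1): e=[14,6,104] → █
    (1,0)@(3, 1): e=[46,2,76] → █
    (2,0)@(5, 1): e=[78,-2,48] → ·
    (0,1)@(1, 3): e=[10,22,92] → █
    (2,1)@(5, 3): e=[74,14,36] → █
    (3,1)@(7, 3): e=[106,10,8] → █
    (4,1)@(9, 3): e=[138,6,-20] → ·
    (0,2)@(1, 5): e=[6,38,80] → █
    (3,2)@(7, 5): e=[102,26,-4] → ·
    (0,3)@(1, 7): e=[2,54,68] → █
    (3,3)@(7, 7): e=[98,42,-16] → ·
    (0,4)@(1, 9): e=[-2,70,56] → ·
    (2,4)@(5, 9): e=[62,62,0] → ·  [on edge]
  covered (15 px):
    █ █ · · · ·
    █ █ █ █ · ·
    █ █ █ · · ·
    █ █ █ · · ·
    · █ · · · ·
    · █ · · · ·
    · █ · · · ·
    · · · · · ·
    · · · · · ·
    · · · · · ·
    · · · · · ·
    · · · · · ·
T1:
  2·area = 12
  edge (10, 14)→(7, 17): d=(-3,3) right/bottom  bias=-1
  edge (7, 17)→(4, 16): d=(-3,-1) top-left  bias=+0
  edge (4, 16)→(10, 14): d=(6,-2) top-left  bias=+0
    (5,6)@(11, 13): e=[0,16,-4] → ·  [on edge]
    (0,7)@(1, 15): e=[24,0,-12] → ·  [on edge]
    (3,7)@(7, 15): e=[6,6,0] → █  [on edge]
    (4,7)@(9, 15): e=[0,8,4] → ·  [on edge]
    (0,8)@(1, 17): e=[18,-6,0] → ·  [on edge]
    (3,8)@(7, 17): e=[0,0,12] → ·  [on edge]
    (2,9)@(5, 19): e=[0,-8,20] → ·  [on edge]
    (1,10)@(3, 21): e=[0,-16,28] → ·  [on edge]
    (0,11)@(1, 23): e=[0,-24,36] → ·  [on edge]
  covered (1 px):
    · · · · · ·
    · · · · · ·
    · · · · · ·
    · · · · · ·
    · · · · · ·
    · · · · · ·
    · · · · · ·
    · · · █ · ·
    · · · · · ·
    · · · · · ·
    · · · · · ·
    · · · · · ·
T2:
  2·area = 40
  edge (0, 12)→(4, 2): d=(4,-10) top-left  bias=+0
  edge (4, 2)→(4, 12): d=(0,10) right/bottom  bias=-1
  edge (4, 12)→(0, 12): d=(-4,0) right/bottom  bias=-1
    (1,2)@(3, 5): e=[2,10,28] → █
    (2,2)@(5, 5): e=[22,-10,28] → ·
    (1,3)@(3, 7): e=[10,10,20] → █
    (2,3)@(5, 7): e=[30,-10,20] → ·
    (1,4)@(3, 9): e=[18,10,12] → █
    (2,4)@(5, 9): e=[38,-10,12] → ·
    (0,5)@(1, 11): e=[6,30,4] → █
    (2,5)@(5, 11): e=[46,-10,4] → ·
    (0,6)@(1, 13): e=[14,30,-4] → ·
    (1,6)@(3, 13): e=[34,10,-4] → ·
  covered (5 px):
    · · · · · ·
    · · · · · ·
    · █ · · · ·
    · █ · · · ·
    · █ · · · ·
    █ █ · · · ·
    · · · · · ·
    · · · · · ·
    · · · · · ·
    · · · · · ·
    · · · · · ·
    · · · · · ·

Final: [[1,2],[1,3],[1,4],[0,5],[1,5]]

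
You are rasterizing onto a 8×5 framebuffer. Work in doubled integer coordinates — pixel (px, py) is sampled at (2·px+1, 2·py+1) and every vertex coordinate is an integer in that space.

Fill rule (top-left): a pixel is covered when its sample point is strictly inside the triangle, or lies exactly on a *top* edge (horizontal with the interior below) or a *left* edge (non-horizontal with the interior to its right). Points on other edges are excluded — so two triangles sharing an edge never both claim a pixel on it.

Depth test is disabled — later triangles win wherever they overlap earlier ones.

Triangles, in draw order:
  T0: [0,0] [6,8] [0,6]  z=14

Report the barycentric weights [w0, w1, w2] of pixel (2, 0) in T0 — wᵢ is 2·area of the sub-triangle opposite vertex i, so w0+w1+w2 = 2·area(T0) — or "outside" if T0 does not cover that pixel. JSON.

T0:
  2·area = 36
  edge (0, 0)→(6, 8): d=(6,8) right/bottom  bias=-1
  edge (6, 8)→(0, 6): d=(-6,-2) top-left  bias=+0
  edge (0, 6)→(0, 0): d=(0,-6) top-left  bias=+0
    (0,1)@(1, 3): e=[10,20,6] → █
    (1,1)@(3, 3): e=[-6,24,18] → ·
    (0,2)@(1, 5): e=[22,8,6] → █
    (1,2)@(3, 5): e=[6,12,18] → █
    (2,2)@(5, 5): e=[-10,16,30] → ·
    (0,3)@(1, 7): e=[34,-4,6] → ·
    (1,3)@(3, 7): e=[18,0,18] → █  [on edge]
    (2,3)@(5, 7): e=[2,4,30] → █
    (3,3)@(7, 7): e=[-14,8,42] → ·
    (1,4)@(3, 9): e=[30,-12,18] → ·
    (2,4)@(5, 9): e=[14,-8,30] → ·
    (4,4)@(9, 9): e=[-18,0,54] → ·  [on edge]
  covered (5 px):
    · · · · · · · ·
    █ · · · · · · ·
    █ █ · · · · · ·
    · █ █ · · · · ·
    · · · · · · · ·

Result: "outside"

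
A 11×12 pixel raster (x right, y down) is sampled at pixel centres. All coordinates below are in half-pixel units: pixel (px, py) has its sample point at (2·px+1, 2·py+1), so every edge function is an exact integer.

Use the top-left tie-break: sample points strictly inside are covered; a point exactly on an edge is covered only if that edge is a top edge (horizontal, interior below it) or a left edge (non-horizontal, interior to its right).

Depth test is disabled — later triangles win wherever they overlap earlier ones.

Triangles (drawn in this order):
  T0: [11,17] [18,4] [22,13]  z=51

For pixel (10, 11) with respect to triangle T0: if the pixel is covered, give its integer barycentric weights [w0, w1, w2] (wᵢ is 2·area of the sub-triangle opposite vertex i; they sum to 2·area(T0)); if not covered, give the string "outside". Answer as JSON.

T0:
  2·area = 115
  edge (11, 17)→(18, 4): d=(7,-13) top-left  bias=+0
  edge (18, 4)→(22, 13): d=(4,9) right/bottom  bias=-1
  edge (22, 13)→(11, 17): d=(-11,4) right/bottom  bias=-1
    (8,3)@(17, 7): e=[8,21,86] → #
    (9,3)@(19, 7): e=[34,3,78] → #
    (10,3)@(21, 7): e=[60,-15,70] → ·
    (8,4)@(17, 9): e=[22,29,64] → #
    (10,4)@(21, 9): e=[74,-7,48] → ·
    (7,5)@(15, 11): e=[10,55,50] → #
    (10,5)@(21, 11): e=[88,1,26] → #
    (7,6)@(15, 13): e=[24,63,28] → #
    (6,7)@(13, 15): e=[12,89,14] → #
    (8,7)@(17, 15): e=[64,53,-2] → ·
    (9,7)@(19, 15): e=[90,35,-10] → ·
    (10,7)@(21, 15): e=[116,17,-18] → ·
    (5,8)@(11, 17): e=[0,115,0] → ·  [on edge]
  covered (14 px):
    · · · · · · · · · · ·
    · · · · · · · · · · ·
    · · · · · · · · · · ·
    · · · · · · · · # # ·
    · · · · · · · · # # ·
    · · · · · · · # # # #
    · · · · · · · # # # #
    · · · · · · # # · · ·
    · · · · · · · · · · ·
    · · · · · · · · · · ·
    · · · · · · · · · · ·
    · · · · · · · · · · ·

Final: "outside"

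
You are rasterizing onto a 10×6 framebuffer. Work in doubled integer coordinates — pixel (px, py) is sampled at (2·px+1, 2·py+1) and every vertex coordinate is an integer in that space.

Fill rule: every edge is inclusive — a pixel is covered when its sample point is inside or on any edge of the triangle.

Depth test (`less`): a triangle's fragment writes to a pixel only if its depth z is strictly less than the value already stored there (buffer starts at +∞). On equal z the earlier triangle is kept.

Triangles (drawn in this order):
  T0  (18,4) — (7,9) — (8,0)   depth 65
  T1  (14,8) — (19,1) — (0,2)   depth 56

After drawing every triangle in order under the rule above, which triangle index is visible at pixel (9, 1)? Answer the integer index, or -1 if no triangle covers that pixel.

T0:
  2·area = 94
  edge (18, 4)→(7, 9): d=(-11,5) inclusive
  edge (7, 9)→(8, 0): d=(1,-9) inclusive
  edge (8, 0)→(18, 4): d=(10,4) inclusive
    (4,0)@(9, 1): e=[78,10,6] → █
    (5,0)@(11, 1): e=[68,28,-2] → ·
    (4,1)@(9, 3): e=[56,12,26] → █
    (5,1)@(11, 3): e=[46,30,18] → █
    (6,1)@(13, 3): e=[36,48,10] → █
    (7,1)@(15, 3): e=[26,66,2] → █
    (8,1)@(17, 3): e=[16,84,-6] → ·
    (4,2)@(9, 5): e=[34,14,46] → █
    (8,2)@(17, 5): e=[-6,86,14] → ·
    (4,3)@(9, 7): e=[12,16,66] → █
    (6,3)@(13, 7): e=[-8,52,50] → ·
    (7,3)@(15, 7): e=[-18,70,42] → ·
    (3,4)@(7, 9): e=[0,0,94] → █  [on edge]
  covered (12 px):
    · · · · █ · · · · ·
    · · · · █ █ █ █ · ·
    · · · · █ █ █ █ · ·
    · · · · █ █ · · · ·
    · · · █ · · · · · ·
    · · · · · · · · · ·
T1:
  2·area = 128  (B↔C swapped to make it positive)
  edge (14, 8)→(0, 2): d=(-14,-6) inclusive
  edge (0, 2)→(19, 1): d=(19,-1) inclusive
  edge (19, 1)→(14, 8): d=(-5,7) inclusive
    (9,0)@(19, 1): e=[128,0,0] → █  [on edge]
    (1,1)@(3, 3): e=[4,22,102] → █
    (2,1)@(5, 3): e=[16,24,88] → █
    (3,1)@(7, 3): e=[28,26,74] → █
    (4,1)@(9, 3): e=[40,28,60] → █
    (5,1)@(11, 3): e=[52,30,46] → █
    (6,1)@(13, 3): e=[64,32,32] → █
    (7,1)@(15, 3): e=[76,34,18] → █
    (8,1)@(17, 3): e=[88,36,4] → █
    (9,1)@(19, 3): e=[100,38,-10] → ·
    (1,2)@(3, 5): e=[-24,60,92] → ·
    (2,2)@(5, 5): e=[-12,62,78] → ·
    (3,2)@(7, 5): e=[0,64,64] → █  [on edge]
  covered (15 px):
    · · · · · · · · · █
    · █ █ █ █ █ █ █ █ ·
    · · · █ █ █ █ █ · ·
    · · · · · · █ · · ·
    · · · · · · · · · ·
    · · · · · · · · · ·

Z-buffer (winner per pixel, '.' = empty):
  . . . . 0 . . . . 1
  . 1 1 1 1 1 1 1 1 .
  . . . 1 1 1 1 1 . .
  . . . . 0 0 1 . . .
  . . . 0 . . . . . .
  . . . . . . . . . .

Answer: -1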